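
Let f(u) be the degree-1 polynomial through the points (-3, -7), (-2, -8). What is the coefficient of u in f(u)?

-1

The leading coefficient equals the top divided difference f[-3,-2].
f[-3,-2] = (-8 - (-7)) / (-2 - (-3)) = -1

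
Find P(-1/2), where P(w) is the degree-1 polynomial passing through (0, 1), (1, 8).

Evaluate each Lagrange basis at w = -1/2:
L_0(-1/2) = (-3/2)/[(-1)] = 3/2
L_1(-1/2) = (-1/2)/[(1)] = -1/2
Sum: 1·(3/2) + 8·(-1/2) = -5/2

-5/2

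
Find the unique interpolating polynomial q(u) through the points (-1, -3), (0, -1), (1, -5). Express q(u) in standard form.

q(u) = -3u^2 - u - 1

Build the Lagrange basis polynomials:
L_0(u) = u(u - 1) / [2] = (1/2)u^2 - (1/2)u
L_1(u) = (u + 1)(u - 1) / [-1] = -u^2 + 1
L_2(u) = (u + 1)u / [2] = (1/2)u^2 + (1/2)u
q(u) = (-3)·L_0 + (-1)·L_1 + (-5)·L_2
  (-3)·L_0(u) = -(3/2)u^2 + (3/2)u
  (-1)·L_1(u) = u^2 - 1
  (-5)·L_2(u) = -(5/2)u^2 - (5/2)u
Adding term by term: -3u^2 - u - 1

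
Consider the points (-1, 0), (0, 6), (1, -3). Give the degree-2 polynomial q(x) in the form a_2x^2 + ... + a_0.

L_0(x) = x(x - 1) / [2] = (1/2)x^2 - (1/2)x
L_1(x) = (x + 1)(x - 1) / [-1] = -x^2 + 1
L_2(x) = (x + 1)x / [2] = (1/2)x^2 + (1/2)x
q(x) = 0·L_0 + 6·L_1 + (-3)·L_2
  0·L_0(x) = 0
  6·L_1(x) = -6x^2 + 6
  (-3)·L_2(x) = -(3/2)x^2 - (3/2)x
Adding term by term: -(15/2)x^2 - (3/2)x + 6

q(x) = -(15/2)x^2 - (3/2)x + 6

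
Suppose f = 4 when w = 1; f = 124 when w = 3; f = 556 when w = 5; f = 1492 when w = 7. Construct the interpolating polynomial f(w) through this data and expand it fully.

L_0(w) = (w - 3)(w - 5)(w - 7) / [-48] = -(1/48)w^3 + (5/16)w^2 - (71/48)w + 35/16
L_1(w) = (w - 1)(w - 5)(w - 7) / [16] = (1/16)w^3 - (13/16)w^2 + (47/16)w - 35/16
L_2(w) = (w - 1)(w - 3)(w - 7) / [-16] = -(1/16)w^3 + (11/16)w^2 - (31/16)w + 21/16
L_3(w) = (w - 1)(w - 3)(w - 5) / [48] = (1/48)w^3 - (3/16)w^2 + (23/48)w - 5/16
f(w) = 4·L_0 + 124·L_1 + 556·L_2 + 1492·L_3
  4·L_0(w) = -(1/12)w^3 + (5/4)w^2 - (71/12)w + 35/4
  124·L_1(w) = (31/4)w^3 - (403/4)w^2 + (1457/4)w - 1085/4
  556·L_2(w) = -(139/4)w^3 + (1529/4)w^2 - (4309/4)w + 2919/4
  1492·L_3(w) = (373/12)w^3 - (1119/4)w^2 + (8579/12)w - 1865/4
Adding term by term: 4w^3 + 3w^2 - 4w + 1

f(w) = 4w^3 + 3w^2 - 4w + 1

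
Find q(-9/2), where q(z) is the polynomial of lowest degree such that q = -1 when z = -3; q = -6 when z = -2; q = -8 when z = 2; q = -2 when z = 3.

33/4

Evaluate each Lagrange basis at z = -9/2:
L_0(-9/2) = (-5/2)·(-13/2)·(-15/2)/[(-1)·(-5)·(-6)] = 65/16
L_1(-9/2) = (-3/2)·(-13/2)·(-15/2)/[(1)·(-4)·(-5)] = -117/32
L_2(-9/2) = (-3/2)·(-5/2)·(-15/2)/[(5)·(4)·(-1)] = 45/32
L_3(-9/2) = (-3/2)·(-5/2)·(-13/2)/[(6)·(5)·(1)] = -13/16
Sum: (-1)·(65/16) + (-6)·(-117/32) + (-8)·(45/32) + (-2)·(-13/16) = 33/4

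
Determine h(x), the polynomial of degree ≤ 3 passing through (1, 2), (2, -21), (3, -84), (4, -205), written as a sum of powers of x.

Build the Lagrange basis polynomials:
L_0(x) = (x - 2)(x - 3)(x - 4) / [-6] = -(1/6)x^3 + (3/2)x^2 - (13/3)x + 4
L_1(x) = (x - 1)(x - 3)(x - 4) / [2] = (1/2)x^3 - 4x^2 + (19/2)x - 6
L_2(x) = (x - 1)(x - 2)(x - 4) / [-2] = -(1/2)x^3 + (7/2)x^2 - 7x + 4
L_3(x) = (x - 1)(x - 2)(x - 3) / [6] = (1/6)x^3 - x^2 + (11/6)x - 1
h(x) = 2·L_0 + (-21)·L_1 + (-84)·L_2 + (-205)·L_3
  2·L_0(x) = -(1/3)x^3 + 3x^2 - (26/3)x + 8
  (-21)·L_1(x) = -(21/2)x^3 + 84x^2 - (399/2)x + 126
  (-84)·L_2(x) = 42x^3 - 294x^2 + 588x - 336
  (-205)·L_3(x) = -(205/6)x^3 + 205x^2 - (2255/6)x + 205
Adding term by term: -3x^3 - 2x^2 + 4x + 3

h(x) = -3x^3 - 2x^2 + 4x + 3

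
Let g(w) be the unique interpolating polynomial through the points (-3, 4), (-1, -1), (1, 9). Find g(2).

L_0(2) = (3)·(1)/[(-2)·(-4)] = 3/8
L_1(2) = (5)·(1)/[(2)·(-2)] = -5/4
L_2(2) = (5)·(3)/[(4)·(2)] = 15/8
Sum: 4·(3/8) + (-1)·(-5/4) + 9·(15/8) = 157/8

157/8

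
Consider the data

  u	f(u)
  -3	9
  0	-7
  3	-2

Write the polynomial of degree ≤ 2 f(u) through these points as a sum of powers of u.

L_0(u) = u(u - 3) / [18] = (1/18)u^2 - (1/6)u
L_1(u) = (u + 3)(u - 3) / [-9] = -(1/9)u^2 + 1
L_2(u) = (u + 3)u / [18] = (1/18)u^2 + (1/6)u
f(u) = 9·L_0 + (-7)·L_1 + (-2)·L_2
  9·L_0(u) = (1/2)u^2 - (3/2)u
  (-7)·L_1(u) = (7/9)u^2 - 7
  (-2)·L_2(u) = -(1/9)u^2 - (1/3)u
Adding term by term: (7/6)u^2 - (11/6)u - 7

f(u) = (7/6)u^2 - (11/6)u - 7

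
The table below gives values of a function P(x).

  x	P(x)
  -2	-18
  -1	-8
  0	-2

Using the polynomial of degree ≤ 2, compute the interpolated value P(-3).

Evaluate each Lagrange basis at x = -3:
L_0(-3) = (-2)·(-3)/[(-1)·(-2)] = 3
L_1(-3) = (-1)·(-3)/[(1)·(-1)] = -3
L_2(-3) = (-1)·(-2)/[(2)·(1)] = 1
Sum: (-18)·(3) + (-8)·(-3) + (-2)·(1) = -32

-32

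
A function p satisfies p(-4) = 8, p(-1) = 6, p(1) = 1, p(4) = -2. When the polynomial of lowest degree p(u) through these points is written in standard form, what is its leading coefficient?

The leading coefficient equals the top divided difference p[-4,-1,1,4].
p[-4,-1] = (6 - 8) / (-1 - (-4)) = -2/3
p[-1,1] = (1 - 6) / (1 - (-1)) = -5/2
p[1,4] = (-2 - 1) / (4 - 1) = -1
p[-4,-1,1] = (-5/2 - (-2/3)) / (1 - (-4)) = -11/30
p[-1,1,4] = (-1 - (-5/2)) / (4 - (-1)) = 3/10
p[-4,-1,1,4] = (3/10 - (-11/30)) / (4 - (-4)) = 1/12

1/12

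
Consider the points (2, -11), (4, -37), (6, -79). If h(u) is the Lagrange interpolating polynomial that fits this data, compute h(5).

Evaluate each Lagrange basis at u = 5:
L_0(5) = (1)·(-1)/[(-2)·(-4)] = -1/8
L_1(5) = (3)·(-1)/[(2)·(-2)] = 3/4
L_2(5) = (3)·(1)/[(4)·(2)] = 3/8
Sum: (-11)·(-1/8) + (-37)·(3/4) + (-79)·(3/8) = -56

-56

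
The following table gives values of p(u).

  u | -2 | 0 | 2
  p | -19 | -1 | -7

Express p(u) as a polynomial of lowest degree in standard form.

Build the Lagrange basis polynomials:
L_0(u) = u(u - 2) / [8] = (1/8)u^2 - (1/4)u
L_1(u) = (u + 2)(u - 2) / [-4] = -(1/4)u^2 + 1
L_2(u) = (u + 2)u / [8] = (1/8)u^2 + (1/4)u
p(u) = (-19)·L_0 + (-1)·L_1 + (-7)·L_2
  (-19)·L_0(u) = -(19/8)u^2 + (19/4)u
  (-1)·L_1(u) = (1/4)u^2 - 1
  (-7)·L_2(u) = -(7/8)u^2 - (7/4)u
Adding term by term: -3u^2 + 3u - 1

p(u) = -3u^2 + 3u - 1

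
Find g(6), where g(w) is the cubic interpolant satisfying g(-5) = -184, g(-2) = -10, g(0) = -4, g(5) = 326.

542

Evaluate each Lagrange basis at w = 6:
L_0(6) = (8)·(6)·(1)/[(-3)·(-5)·(-10)] = -8/25
L_1(6) = (11)·(6)·(1)/[(3)·(-2)·(-7)] = 11/7
L_2(6) = (11)·(8)·(1)/[(5)·(2)·(-5)] = -44/25
L_3(6) = (11)·(8)·(6)/[(10)·(7)·(5)] = 264/175
Sum: (-184)·(-8/25) + (-10)·(11/7) + (-4)·(-44/25) + 326·(264/175) = 542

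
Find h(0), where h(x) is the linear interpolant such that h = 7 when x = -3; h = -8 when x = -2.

Evaluate each Lagrange basis at x = 0:
L_0(0) = (2)/[(-1)] = -2
L_1(0) = (3)/[(1)] = 3
Sum: 7·(-2) + (-8)·(3) = -38

-38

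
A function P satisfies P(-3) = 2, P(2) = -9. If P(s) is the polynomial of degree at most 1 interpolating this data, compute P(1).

-34/5

Evaluate each Lagrange basis at s = 1:
L_0(1) = (-1)/[(-5)] = 1/5
L_1(1) = (4)/[(5)] = 4/5
Sum: 2·(1/5) + (-9)·(4/5) = -34/5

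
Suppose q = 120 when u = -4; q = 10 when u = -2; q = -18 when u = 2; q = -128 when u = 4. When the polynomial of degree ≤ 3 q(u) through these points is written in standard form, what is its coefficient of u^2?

L_0(u) = (u + 2)(u - 2)(u - 4) / [-96] = -(1/96)u^3 + (1/24)u^2 + (1/24)u - 1/6
L_1(u) = (u + 4)(u - 2)(u - 4) / [48] = (1/48)u^3 - (1/24)u^2 - (1/3)u + 2/3
L_2(u) = (u + 4)(u + 2)(u - 4) / [-48] = -(1/48)u^3 - (1/24)u^2 + (1/3)u + 2/3
L_3(u) = (u + 4)(u + 2)(u - 2) / [96] = (1/96)u^3 + (1/24)u^2 - (1/24)u - 1/6
q(u) = 120·L_0 + 10·L_1 + (-18)·L_2 + (-128)·L_3
Only the coefficient of u^2 is needed; take it from each L_i and combine:
120·(1/24) + 10·(-1/24) + (-18)·(-1/24) + (-128)·(1/24) = 0

0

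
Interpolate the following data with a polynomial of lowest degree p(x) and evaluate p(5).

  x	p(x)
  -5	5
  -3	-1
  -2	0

Using Newton's divided-difference form:
p[-5,-3] = (-1 - 5) / (-3 - (-5)) = -3
p[-3,-2] = (0 - (-1)) / (-2 - (-3)) = 1
p[-5,-3,-2] = (1 - (-3)) / (-2 - (-5)) = 4/3
p(5) = 5 + (-3)·(10) + (4/3)·(10)·(8) = 245/3

245/3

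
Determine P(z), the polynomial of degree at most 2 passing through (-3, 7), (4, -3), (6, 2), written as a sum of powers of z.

L_0(z) = (z - 4)(z - 6) / [63] = (1/63)z^2 - (10/63)z + 8/21
L_1(z) = (z + 3)(z - 6) / [-14] = -(1/14)z^2 + (3/14)z + 9/7
L_2(z) = (z + 3)(z - 4) / [18] = (1/18)z^2 - (1/18)z - 2/3
P(z) = 7·L_0 + (-3)·L_1 + 2·L_2
  7·L_0(z) = (1/9)z^2 - (10/9)z + 8/3
  (-3)·L_1(z) = (3/14)z^2 - (9/14)z - 27/7
  2·L_2(z) = (1/9)z^2 - (1/9)z - 4/3
Adding term by term: (55/126)z^2 - (235/126)z - 53/21

P(z) = (55/126)z^2 - (235/126)z - 53/21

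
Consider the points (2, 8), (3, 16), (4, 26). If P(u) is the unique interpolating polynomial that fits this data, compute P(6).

Evaluate each Lagrange basis at u = 6:
L_0(6) = (3)·(2)/[(-1)·(-2)] = 3
L_1(6) = (4)·(2)/[(1)·(-1)] = -8
L_2(6) = (4)·(3)/[(2)·(1)] = 6
Sum: 8·(3) + 16·(-8) + 26·(6) = 52

52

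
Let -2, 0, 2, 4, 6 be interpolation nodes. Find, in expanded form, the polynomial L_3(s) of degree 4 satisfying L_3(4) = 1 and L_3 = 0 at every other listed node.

L_3(s) = -(1/96)s^4 + (1/16)s^3 + (1/24)s^2 - (1/4)s

L_3(s) = (s + 2)s(s - 2)(s - 6) / [(6)·(4)·(2)·(-2)]
       = (s^4 - 6s^3 - 4s^2 + 24s) / (-96)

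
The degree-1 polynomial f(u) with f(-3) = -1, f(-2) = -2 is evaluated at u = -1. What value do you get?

L_0(-1) = (1)/[(-1)] = -1
L_1(-1) = (2)/[(1)] = 2
Sum: (-1)·(-1) + (-2)·(2) = -3

-3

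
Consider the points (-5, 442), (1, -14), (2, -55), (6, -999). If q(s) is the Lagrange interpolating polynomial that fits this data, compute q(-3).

Evaluate each Lagrange basis at s = -3:
L_0(-3) = (-4)·(-5)·(-9)/[(-6)·(-7)·(-11)] = 30/77
L_1(-3) = (2)·(-5)·(-9)/[(6)·(-1)·(-5)] = 3
L_2(-3) = (2)·(-4)·(-9)/[(7)·(1)·(-4)] = -18/7
L_3(-3) = (2)·(-4)·(-5)/[(11)·(5)·(4)] = 2/11
Sum: 442·(30/77) + (-14)·(3) + (-55)·(-18/7) + (-999)·(2/11) = 90

90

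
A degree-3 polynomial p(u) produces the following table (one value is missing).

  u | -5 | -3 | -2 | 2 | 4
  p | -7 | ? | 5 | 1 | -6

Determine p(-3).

149/54

The 4 known values determine p uniquely (degree ≤ 3).
Evaluate each Lagrange basis at u = -3:
L_0(-3) = (-1)·(-5)·(-7)/[(-3)·(-7)·(-9)] = 5/27
L_1(-3) = (2)·(-5)·(-7)/[(3)·(-4)·(-6)] = 35/36
L_2(-3) = (2)·(-1)·(-7)/[(7)·(4)·(-2)] = -1/4
L_3(-3) = (2)·(-1)·(-5)/[(9)·(6)·(2)] = 5/54
Sum: (-7)·(5/27) + 5·(35/36) + 1·(-1/4) + (-6)·(5/54) = 149/54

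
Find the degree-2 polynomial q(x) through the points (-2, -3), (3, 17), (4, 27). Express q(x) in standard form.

q(x) = x^2 + 3x - 1

L_0(x) = (x - 3)(x - 4) / [30] = (1/30)x^2 - (7/30)x + 2/5
L_1(x) = (x + 2)(x - 4) / [-5] = -(1/5)x^2 + (2/5)x + 8/5
L_2(x) = (x + 2)(x - 3) / [6] = (1/6)x^2 - (1/6)x - 1
q(x) = (-3)·L_0 + 17·L_1 + 27·L_2
  (-3)·L_0(x) = -(1/10)x^2 + (7/10)x - 6/5
  17·L_1(x) = -(17/5)x^2 + (34/5)x + 136/5
  27·L_2(x) = (9/2)x^2 - (9/2)x - 27
Adding term by term: x^2 + 3x - 1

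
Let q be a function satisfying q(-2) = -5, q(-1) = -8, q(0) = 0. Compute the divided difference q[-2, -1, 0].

q[-2,-1] = (-8 - (-5)) / (-1 - (-2)) = -3
q[-1,0] = (0 - (-8)) / (0 - (-1)) = 8
q[-2,-1,0] = (8 - (-3)) / (0 - (-2)) = 11/2

11/2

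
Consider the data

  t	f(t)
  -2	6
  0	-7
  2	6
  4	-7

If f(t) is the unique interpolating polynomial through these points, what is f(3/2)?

101/32

Evaluate each Lagrange basis at t = 3/2:
L_0(3/2) = (3/2)·(-1/2)·(-5/2)/[(-2)·(-4)·(-6)] = -5/128
L_1(3/2) = (7/2)·(-1/2)·(-5/2)/[(2)·(-2)·(-4)] = 35/128
L_2(3/2) = (7/2)·(3/2)·(-5/2)/[(4)·(2)·(-2)] = 105/128
L_3(3/2) = (7/2)·(3/2)·(-1/2)/[(6)·(4)·(2)] = -7/128
Sum: 6·(-5/128) + (-7)·(35/128) + 6·(105/128) + (-7)·(-7/128) = 101/32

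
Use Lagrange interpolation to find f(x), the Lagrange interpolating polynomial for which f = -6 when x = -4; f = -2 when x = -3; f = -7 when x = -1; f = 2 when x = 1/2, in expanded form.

f(x) = (193/189)x^3 + (2269/378)x^2 + (3113/378)x - 236/63

Build the Lagrange basis polynomials:
L_0(x) = (x + 3)(x + 1)(x - 1/2) / [-27/2] = -(2/27)x^3 - (7/27)x^2 - (2/27)x + 1/9
L_1(x) = (x + 4)(x + 1)(x - 1/2) / [7] = (1/7)x^3 + (9/14)x^2 + (3/14)x - 2/7
L_2(x) = (x + 4)(x + 3)(x - 1/2) / [-9] = -(1/9)x^3 - (13/18)x^2 - (17/18)x + 2/3
L_3(x) = (x + 4)(x + 3)(x + 1) / [189/8] = (8/189)x^3 + (64/189)x^2 + (152/189)x + 32/63
f(x) = (-6)·L_0 + (-2)·L_1 + (-7)·L_2 + 2·L_3
  (-6)·L_0(x) = (4/9)x^3 + (14/9)x^2 + (4/9)x - 2/3
  (-2)·L_1(x) = -(2/7)x^3 - (9/7)x^2 - (3/7)x + 4/7
  (-7)·L_2(x) = (7/9)x^3 + (91/18)x^2 + (119/18)x - 14/3
  2·L_3(x) = (16/189)x^3 + (128/189)x^2 + (304/189)x + 64/63
Adding term by term: (193/189)x^3 + (2269/378)x^2 + (3113/378)x - 236/63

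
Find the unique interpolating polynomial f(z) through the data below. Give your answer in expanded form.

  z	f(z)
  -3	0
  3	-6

f(z) = -z - 3

Build the Lagrange basis polynomials:
L_0(z) = (z - 3) / [-6] = -(1/6)z + 1/2
L_1(z) = (z + 3) / [6] = (1/6)z + 1/2
f(z) = 0·L_0 + (-6)·L_1
  0·L_0(z) = 0
  (-6)·L_1(z) = -z - 3
Adding term by term: -z - 3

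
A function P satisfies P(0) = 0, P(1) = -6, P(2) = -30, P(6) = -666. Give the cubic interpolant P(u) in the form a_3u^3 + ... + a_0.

Newton's divided differences:
P[0,1] = (-6 - 0) / (1 - 0) = -6
P[1,2] = (-30 - (-6)) / (2 - 1) = -24
P[2,6] = (-666 - (-30)) / (6 - 2) = -159
P[0,1,2] = (-24 - (-6)) / (2 - 0) = -9
P[1,2,6] = (-159 - (-24)) / (6 - 1) = -27
P[0,1,2,6] = (-27 - (-9)) / (6 - 0) = -3
P(u) = (-6)·u + (-9)·u(u - 1) + (-3)·u(u - 1)(u - 2)
Expanding: P(u) = -3u^3 - 3u

P(u) = -3u^3 - 3u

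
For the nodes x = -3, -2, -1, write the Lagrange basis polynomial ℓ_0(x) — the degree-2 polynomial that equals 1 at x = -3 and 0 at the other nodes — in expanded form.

ℓ_0(x) = (1/2)x^2 + (3/2)x + 1

ℓ_0(x) = (x + 2)(x + 1) / [(-1)·(-2)]
       = (x^2 + 3x + 2) / (2)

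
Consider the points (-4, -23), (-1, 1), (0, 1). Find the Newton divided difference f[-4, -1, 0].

f[-4,-1] = (1 - (-23)) / (-1 - (-4)) = 8
f[-1,0] = (1 - 1) / (0 - (-1)) = 0
f[-4,-1,0] = (0 - 8) / (0 - (-4)) = -2

-2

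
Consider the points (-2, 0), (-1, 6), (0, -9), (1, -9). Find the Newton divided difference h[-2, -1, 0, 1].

h[-2,-1] = (6 - 0) / (-1 - (-2)) = 6
h[-1,0] = (-9 - 6) / (0 - (-1)) = -15
h[0,1] = (-9 - (-9)) / (1 - 0) = 0
h[-2,-1,0] = (-15 - 6) / (0 - (-2)) = -21/2
h[-1,0,1] = (0 - (-15)) / (1 - (-1)) = 15/2
h[-2,-1,0,1] = (15/2 - (-21/2)) / (1 - (-2)) = 6

6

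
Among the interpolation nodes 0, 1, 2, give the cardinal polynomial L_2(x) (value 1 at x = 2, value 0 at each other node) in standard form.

L_2(x) = (1/2)x^2 - (1/2)x

L_2(x) = x(x - 1) / [(2)·(1)]
       = (x^2 - x) / (2)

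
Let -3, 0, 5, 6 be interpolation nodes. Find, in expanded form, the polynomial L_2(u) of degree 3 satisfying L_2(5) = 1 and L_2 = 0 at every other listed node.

L_2(u) = -(1/40)u^3 + (3/40)u^2 + (9/20)u

L_2(u) = (u + 3)u(u - 6) / [(8)·(5)·(-1)]
       = (u^3 - 3u^2 - 18u) / (-40)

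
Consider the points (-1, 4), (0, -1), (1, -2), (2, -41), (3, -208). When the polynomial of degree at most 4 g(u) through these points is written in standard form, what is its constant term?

Build the Lagrange basis polynomials:
L_0(u) = u(u - 1)(u - 2)(u - 3) / [24] = (1/24)u^4 - (1/4)u^3 + (11/24)u^2 - (1/4)u
L_1(u) = (u + 1)(u - 1)(u - 2)(u - 3) / [-6] = -(1/6)u^4 + (5/6)u^3 - (5/6)u^2 - (5/6)u + 1
L_2(u) = (u + 1)u(u - 2)(u - 3) / [4] = (1/4)u^4 - u^3 + (1/4)u^2 + (3/2)u
L_3(u) = (u + 1)u(u - 1)(u - 3) / [-6] = -(1/6)u^4 + (1/2)u^3 + (1/6)u^2 - (1/2)u
L_4(u) = (u + 1)u(u - 1)(u - 2) / [24] = (1/24)u^4 - (1/12)u^3 - (1/24)u^2 + (1/12)u
g(u) = 4·L_0 + (-1)·L_1 + (-2)·L_2 + (-41)·L_3 + (-208)·L_4
Only the constant term is needed; take it from each L_i and combine:
4·(0) + (-1)·(1) + (-2)·(0) + (-41)·(0) + (-208)·(0) = -1

-1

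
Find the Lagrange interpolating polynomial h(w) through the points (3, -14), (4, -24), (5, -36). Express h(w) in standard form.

L_0(w) = (w - 4)(w - 5) / [2] = (1/2)w^2 - (9/2)w + 10
L_1(w) = (w - 3)(w - 5) / [-1] = -w^2 + 8w - 15
L_2(w) = (w - 3)(w - 4) / [2] = (1/2)w^2 - (7/2)w + 6
h(w) = (-14)·L_0 + (-24)·L_1 + (-36)·L_2
  (-14)·L_0(w) = -7w^2 + 63w - 140
  (-24)·L_1(w) = 24w^2 - 192w + 360
  (-36)·L_2(w) = -18w^2 + 126w - 216
Adding term by term: -w^2 - 3w + 4

h(w) = -w^2 - 3w + 4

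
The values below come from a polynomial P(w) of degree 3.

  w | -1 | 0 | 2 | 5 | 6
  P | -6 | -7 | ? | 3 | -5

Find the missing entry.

The 4 known values determine P uniquely (degree ≤ 3).
Evaluate each Lagrange basis at w = 2:
L_0(2) = (2)·(-3)·(-4)/[(-1)·(-6)·(-7)] = -4/7
L_1(2) = (3)·(-3)·(-4)/[(1)·(-5)·(-6)] = 6/5
L_2(2) = (3)·(2)·(-4)/[(6)·(5)·(-1)] = 4/5
L_3(2) = (3)·(2)·(-3)/[(7)·(6)·(1)] = -3/7
Sum: (-6)·(-4/7) + (-7)·(6/5) + 3·(4/5) + (-5)·(-3/7) = -3/7

-3/7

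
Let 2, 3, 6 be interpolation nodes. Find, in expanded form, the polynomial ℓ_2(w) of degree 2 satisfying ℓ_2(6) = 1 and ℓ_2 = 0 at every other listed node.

ℓ_2(w) = (w - 2)(w - 3) / [(4)·(3)]
       = (w^2 - 5w + 6) / (12)

ℓ_2(w) = (1/12)w^2 - (5/12)w + 1/2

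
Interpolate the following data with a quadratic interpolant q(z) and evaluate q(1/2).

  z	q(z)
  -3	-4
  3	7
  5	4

97/16

Evaluate each Lagrange basis at z = 1/2:
L_0(1/2) = (-5/2)·(-9/2)/[(-6)·(-8)] = 15/64
L_1(1/2) = (7/2)·(-9/2)/[(6)·(-2)] = 21/16
L_2(1/2) = (7/2)·(-5/2)/[(8)·(2)] = -35/64
Sum: (-4)·(15/64) + 7·(21/16) + 4·(-35/64) = 97/16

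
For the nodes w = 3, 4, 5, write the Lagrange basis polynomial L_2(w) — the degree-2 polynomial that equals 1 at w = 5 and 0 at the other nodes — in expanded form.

L_2(w) = (1/2)w^2 - (7/2)w + 6

L_2(w) = (w - 3)(w - 4) / [(2)·(1)]
       = (w^2 - 7w + 12) / (2)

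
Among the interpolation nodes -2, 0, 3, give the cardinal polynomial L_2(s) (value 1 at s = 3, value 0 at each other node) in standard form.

L_2(s) = (1/15)s^2 + (2/15)s

L_2(s) = (s + 2)s / [(5)·(3)]
       = (s^2 + 2s) / (15)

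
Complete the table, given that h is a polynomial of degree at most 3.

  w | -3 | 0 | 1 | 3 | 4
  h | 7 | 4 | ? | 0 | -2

61/21

The 4 known values determine h uniquely (degree ≤ 3).
L_0(1) = (1)·(-2)·(-3)/[(-3)·(-6)·(-7)] = -1/21
L_1(1) = (4)·(-2)·(-3)/[(3)·(-3)·(-4)] = 2/3
L_2(1) = (4)·(1)·(-3)/[(6)·(3)·(-1)] = 2/3
L_3(1) = (4)·(1)·(-2)/[(7)·(4)·(1)] = -2/7
Sum: 7·(-1/21) + 4·(2/3) + 0 + (-2)·(-2/7) = 61/21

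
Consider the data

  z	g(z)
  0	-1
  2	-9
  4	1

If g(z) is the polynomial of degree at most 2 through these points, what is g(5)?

51/4

L_0(5) = (3)·(1)/[(-2)·(-4)] = 3/8
L_1(5) = (5)·(1)/[(2)·(-2)] = -5/4
L_2(5) = (5)·(3)/[(4)·(2)] = 15/8
Sum: (-1)·(3/8) + (-9)·(-5/4) + 1·(15/8) = 51/4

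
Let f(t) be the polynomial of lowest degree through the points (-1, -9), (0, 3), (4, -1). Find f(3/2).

Using Newton's divided-difference form:
f[-1,0] = (3 - (-9)) / (0 - (-1)) = 12
f[0,4] = (-1 - 3) / (4 - 0) = -1
f[-1,0,4] = (-1 - 12) / (4 - (-1)) = -13/5
f(3/2) = -9 + 12·(5/2) + (-13/5)·(5/2)·(3/2) = 45/4

45/4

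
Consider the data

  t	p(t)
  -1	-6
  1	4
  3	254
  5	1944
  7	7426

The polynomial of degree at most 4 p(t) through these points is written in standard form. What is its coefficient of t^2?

-3

Build the Lagrange basis polynomials:
L_0(t) = (t - 1)(t - 3)(t - 5)(t - 7) / [384] = (1/384)t^4 - (1/24)t^3 + (43/192)t^2 - (11/24)t + 35/128
L_1(t) = (t + 1)(t - 3)(t - 5)(t - 7) / [-96] = -(1/96)t^4 + (7/48)t^3 - (7/12)t^2 + (17/48)t + 35/32
L_2(t) = (t + 1)(t - 1)(t - 5)(t - 7) / [64] = (1/64)t^4 - (3/16)t^3 + (17/32)t^2 + (3/16)t - 35/64
L_3(t) = (t + 1)(t - 1)(t - 3)(t - 7) / [-96] = -(1/96)t^4 + (5/48)t^3 - (5/24)t^2 - (5/48)t + 7/32
L_4(t) = (t + 1)(t - 1)(t - 3)(t - 5) / [384] = (1/384)t^4 - (1/48)t^3 + (7/192)t^2 + (1/48)t - 5/128
p(t) = (-6)·L_0 + 4·L_1 + 254·L_2 + 1944·L_3 + 7426·L_4
Only the coefficient of t^2 is needed; take it from each L_i and combine:
(-6)·(43/192) + 4·(-7/12) + 254·(17/32) + 1944·(-5/24) + 7426·(7/192) = -3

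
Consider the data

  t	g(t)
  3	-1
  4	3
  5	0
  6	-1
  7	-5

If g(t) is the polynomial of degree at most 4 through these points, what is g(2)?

-35

Using Newton's divided-difference form:
g[3,4] = (3 - (-1)) / (4 - 3) = 4
g[4,5] = (0 - 3) / (5 - 4) = -3
g[5,6] = (-1 - 0) / (6 - 5) = -1
g[6,7] = (-5 - (-1)) / (7 - 6) = -4
g[3,4,5] = (-3 - 4) / (5 - 3) = -7/2
g[4,5,6] = (-1 - (-3)) / (6 - 4) = 1
g[5,6,7] = (-4 - (-1)) / (7 - 5) = -3/2
g[3,4,5,6] = (1 - (-7/2)) / (6 - 3) = 3/2
g[4,5,6,7] = (-3/2 - 1) / (7 - 4) = -5/6
g[3,4,5,6,7] = (-5/6 - 3/2) / (7 - 3) = -7/12
g(2) = -1 + 4·(-1) + (-7/2)·(-1)·(-2) + (3/2)·(-1)·(-2)·(-3) + (-7/12)·(-1)·(-2)·(-3)·(-4) = -35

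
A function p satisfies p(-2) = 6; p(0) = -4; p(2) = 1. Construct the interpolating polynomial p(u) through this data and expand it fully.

p(u) = (15/8)u^2 - (5/4)u - 4

Newton's divided differences:
p[-2,0] = (-4 - 6) / (0 - (-2)) = -5
p[0,2] = (1 - (-4)) / (2 - 0) = 5/2
p[-2,0,2] = (5/2 - (-5)) / (2 - (-2)) = 15/8
p(u) = 6 + (-5)·(u + 2) + (15/8)·(u + 2)u
Expanding: p(u) = (15/8)u^2 - (5/4)u - 4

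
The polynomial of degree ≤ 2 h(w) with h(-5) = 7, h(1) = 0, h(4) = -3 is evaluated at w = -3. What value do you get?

Evaluate each Lagrange basis at w = -3:
L_0(-3) = (-4)·(-7)/[(-6)·(-9)] = 14/27
L_1(-3) = (2)·(-7)/[(6)·(-3)] = 7/9
L_2(-3) = (2)·(-4)/[(9)·(3)] = -8/27
Sum: 7·(14/27) + 0 + (-3)·(-8/27) = 122/27

122/27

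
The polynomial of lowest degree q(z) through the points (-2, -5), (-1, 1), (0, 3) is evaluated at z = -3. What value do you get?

Evaluate each Lagrange basis at z = -3:
L_0(-3) = (-2)·(-3)/[(-1)·(-2)] = 3
L_1(-3) = (-1)·(-3)/[(1)·(-1)] = -3
L_2(-3) = (-1)·(-2)/[(2)·(1)] = 1
Sum: (-5)·(3) + 1·(-3) + 3·(1) = -15

-15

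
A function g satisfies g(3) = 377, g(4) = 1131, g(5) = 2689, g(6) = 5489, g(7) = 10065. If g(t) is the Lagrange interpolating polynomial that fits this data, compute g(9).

L_0(9) = (5)·(4)·(3)·(2)/[(-1)·(-2)·(-3)·(-4)] = 5
L_1(9) = (6)·(4)·(3)·(2)/[(1)·(-1)·(-2)·(-3)] = -24
L_2(9) = (6)·(5)·(3)·(2)/[(2)·(1)·(-1)·(-2)] = 45
L_3(9) = (6)·(5)·(4)·(2)/[(3)·(2)·(1)·(-1)] = -40
L_4(9) = (6)·(5)·(4)·(3)/[(4)·(3)·(2)·(1)] = 15
Sum: 377·(5) + 1131·(-24) + 2689·(45) + 5489·(-40) + 10065·(15) = 27161

27161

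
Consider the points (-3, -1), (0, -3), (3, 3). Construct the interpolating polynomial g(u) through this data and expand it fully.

Newton's divided differences:
g[-3,0] = (-3 - (-1)) / (0 - (-3)) = -2/3
g[0,3] = (3 - (-3)) / (3 - 0) = 2
g[-3,0,3] = (2 - (-2/3)) / (3 - (-3)) = 4/9
g(u) = -1 + (-2/3)·(u + 3) + (4/9)·(u + 3)u
Expanding: g(u) = (4/9)u^2 + (2/3)u - 3

g(u) = (4/9)u^2 + (2/3)u - 3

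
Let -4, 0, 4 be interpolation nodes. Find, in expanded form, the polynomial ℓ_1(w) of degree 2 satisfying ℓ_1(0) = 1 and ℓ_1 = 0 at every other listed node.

ℓ_1(w) = -(1/16)w^2 + 1

ℓ_1(w) = (w + 4)(w - 4) / [(4)·(-4)]
       = (w^2 - 16) / (-16)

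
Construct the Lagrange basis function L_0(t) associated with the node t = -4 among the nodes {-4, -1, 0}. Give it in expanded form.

L_0(t) = (t + 1)t / [(-3)·(-4)]
       = (t^2 + t) / (12)

L_0(t) = (1/12)t^2 + (1/12)t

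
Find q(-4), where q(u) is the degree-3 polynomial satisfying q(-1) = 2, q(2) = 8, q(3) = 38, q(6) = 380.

Evaluate each Lagrange basis at u = -4:
L_0(-4) = (-6)·(-7)·(-10)/[(-3)·(-4)·(-7)] = 5
L_1(-4) = (-3)·(-7)·(-10)/[(3)·(-1)·(-4)] = -35/2
L_2(-4) = (-3)·(-6)·(-10)/[(4)·(1)·(-3)] = 15
L_3(-4) = (-3)·(-6)·(-7)/[(7)·(4)·(3)] = -3/2
Sum: 2·(5) + 8·(-35/2) + 38·(15) + 380·(-3/2) = -130

-130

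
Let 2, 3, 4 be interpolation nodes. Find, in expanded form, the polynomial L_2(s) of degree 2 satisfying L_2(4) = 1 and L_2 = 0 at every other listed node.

L_2(s) = (s - 2)(s - 3) / [(2)·(1)]
       = (s^2 - 5s + 6) / (2)

L_2(s) = (1/2)s^2 - (5/2)s + 3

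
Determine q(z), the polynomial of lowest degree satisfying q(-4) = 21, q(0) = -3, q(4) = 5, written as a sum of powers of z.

Build the Lagrange basis polynomials:
L_0(z) = z(z - 4) / [32] = (1/32)z^2 - (1/8)z
L_1(z) = (z + 4)(z - 4) / [-16] = -(1/16)z^2 + 1
L_2(z) = (z + 4)z / [32] = (1/32)z^2 + (1/8)z
q(z) = 21·L_0 + (-3)·L_1 + 5·L_2
  21·L_0(z) = (21/32)z^2 - (21/8)z
  (-3)·L_1(z) = (3/16)z^2 - 3
  5·L_2(z) = (5/32)z^2 + (5/8)z
Adding term by term: z^2 - 2z - 3

q(z) = z^2 - 2z - 3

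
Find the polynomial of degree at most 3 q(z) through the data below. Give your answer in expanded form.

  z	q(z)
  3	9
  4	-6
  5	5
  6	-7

Build the Lagrange basis polynomials:
L_0(z) = (z - 4)(z - 5)(z - 6) / [-6] = -(1/6)z^3 + (5/2)z^2 - (37/3)z + 20
L_1(z) = (z - 3)(z - 5)(z - 6) / [2] = (1/2)z^3 - 7z^2 + (63/2)z - 45
L_2(z) = (z - 3)(z - 4)(z - 6) / [-2] = -(1/2)z^3 + (13/2)z^2 - 27z + 36
L_3(z) = (z - 3)(z - 4)(z - 5) / [6] = (1/6)z^3 - 2z^2 + (47/6)z - 10
q(z) = 9·L_0 + (-6)·L_1 + 5·L_2 + (-7)·L_3
  9·L_0(z) = -(3/2)z^3 + (45/2)z^2 - 111z + 180
  (-6)·L_1(z) = -3z^3 + 42z^2 - 189z + 270
  5·L_2(z) = -(5/2)z^3 + (65/2)z^2 - 135z + 180
  (-7)·L_3(z) = -(7/6)z^3 + 14z^2 - (329/6)z + 70
Adding term by term: -(49/6)z^3 + 111z^2 - (2939/6)z + 700

q(z) = -(49/6)z^3 + 111z^2 - (2939/6)z + 700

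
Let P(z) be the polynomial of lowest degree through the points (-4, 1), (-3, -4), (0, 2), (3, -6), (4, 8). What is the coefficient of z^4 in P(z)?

The leading coefficient equals the top divided difference P[-4,-3,0,3,4].
P[-4,-3] = (-4 - 1) / (-3 - (-4)) = -5
P[-3,0] = (2 - (-4)) / (0 - (-3)) = 2
P[0,3] = (-6 - 2) / (3 - 0) = -8/3
P[3,4] = (8 - (-6)) / (4 - 3) = 14
P[-4,-3,0] = (2 - (-5)) / (0 - (-4)) = 7/4
P[-3,0,3] = (-8/3 - 2) / (3 - (-3)) = -7/9
P[0,3,4] = (14 - (-8/3)) / (4 - 0) = 25/6
P[-4,-3,0,3] = (-7/9 - 7/4) / (3 - (-4)) = -13/36
P[-3,0,3,4] = (25/6 - (-7/9)) / (4 - (-3)) = 89/126
P[-4,-3,0,3,4] = (89/126 - (-13/36)) / (4 - (-4)) = 269/2016

269/2016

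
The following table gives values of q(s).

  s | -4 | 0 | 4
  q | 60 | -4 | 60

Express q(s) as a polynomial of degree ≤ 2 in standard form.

L_0(s) = s(s - 4) / [32] = (1/32)s^2 - (1/8)s
L_1(s) = (s + 4)(s - 4) / [-16] = -(1/16)s^2 + 1
L_2(s) = (s + 4)s / [32] = (1/32)s^2 + (1/8)s
q(s) = 60·L_0 + (-4)·L_1 + 60·L_2
  60·L_0(s) = (15/8)s^2 - (15/2)s
  (-4)·L_1(s) = (1/4)s^2 - 4
  60·L_2(s) = (15/8)s^2 + (15/2)s
Adding term by term: 4s^2 - 4

q(s) = 4s^2 - 4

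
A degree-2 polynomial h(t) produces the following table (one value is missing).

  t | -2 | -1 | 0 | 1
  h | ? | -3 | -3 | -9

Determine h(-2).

The 3 known values determine h uniquely (degree ≤ 2).
Evaluate each Lagrange basis at t = -2:
L_0(-2) = (-2)·(-3)/[(-1)·(-2)] = 3
L_1(-2) = (-1)·(-3)/[(1)·(-1)] = -3
L_2(-2) = (-1)·(-2)/[(2)·(1)] = 1
Sum: (-3)·(3) + (-3)·(-3) + (-9)·(1) = -9

-9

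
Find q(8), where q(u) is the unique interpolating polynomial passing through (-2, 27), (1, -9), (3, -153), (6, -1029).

Using Newton's divided-difference form:
q[-2,1] = (-9 - 27) / (1 - (-2)) = -12
q[1,3] = (-153 - (-9)) / (3 - 1) = -72
q[3,6] = (-1029 - (-153)) / (6 - 3) = -292
q[-2,1,3] = (-72 - (-12)) / (3 - (-2)) = -12
q[1,3,6] = (-292 - (-72)) / (6 - 1) = -44
q[-2,1,3,6] = (-44 - (-12)) / (6 - (-2)) = -4
q(8) = 27 + (-12)·(10) + (-12)·(10)·(7) + (-4)·(10)·(7)·(5) = -2333

-2333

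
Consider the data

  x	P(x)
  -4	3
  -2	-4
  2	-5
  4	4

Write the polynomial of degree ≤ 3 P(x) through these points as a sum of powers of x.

Build the Lagrange basis polynomials:
L_0(x) = (x + 2)(x - 2)(x - 4) / [-96] = -(1/96)x^3 + (1/24)x^2 + (1/24)x - 1/6
L_1(x) = (x + 4)(x - 2)(x - 4) / [48] = (1/48)x^3 - (1/24)x^2 - (1/3)x + 2/3
L_2(x) = (x + 4)(x + 2)(x - 4) / [-48] = -(1/48)x^3 - (1/24)x^2 + (1/3)x + 2/3
L_3(x) = (x + 4)(x + 2)(x - 2) / [96] = (1/96)x^3 + (1/24)x^2 - (1/24)x - 1/6
P(x) = 3·L_0 + (-4)·L_1 + (-5)·L_2 + 4·L_3
  3·L_0(x) = -(1/32)x^3 + (1/8)x^2 + (1/8)x - 1/2
  (-4)·L_1(x) = -(1/12)x^3 + (1/6)x^2 + (4/3)x - 8/3
  (-5)·L_2(x) = (5/48)x^3 + (5/24)x^2 - (5/3)x - 10/3
  4·L_3(x) = (1/24)x^3 + (1/6)x^2 - (1/6)x - 2/3
Adding term by term: (1/32)x^3 + (2/3)x^2 - (3/8)x - 43/6

P(x) = (1/32)x^3 + (2/3)x^2 - (3/8)x - 43/6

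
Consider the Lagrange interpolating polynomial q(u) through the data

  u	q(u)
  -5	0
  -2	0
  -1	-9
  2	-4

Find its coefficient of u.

-80/21

Build the Lagrange basis polynomials:
L_0(u) = (u + 2)(u + 1)(u - 2) / [-84] = -(1/84)u^3 - (1/84)u^2 + (1/21)u + 1/21
L_1(u) = (u + 5)(u + 1)(u - 2) / [12] = (1/12)u^3 + (1/3)u^2 - (7/12)u - 5/6
L_2(u) = (u + 5)(u + 2)(u - 2) / [-12] = -(1/12)u^3 - (5/12)u^2 + (1/3)u + 5/3
L_3(u) = (u + 5)(u + 2)(u + 1) / [84] = (1/84)u^3 + (2/21)u^2 + (17/84)u + 5/42
q(u) = 0·L_0 + 0·L_1 + (-9)·L_2 + (-4)·L_3
Only the coefficient of u is needed; take it from each L_i and combine:
0·(1/21) + 0·(-7/12) + (-9)·(1/3) + (-4)·(17/84) = -80/21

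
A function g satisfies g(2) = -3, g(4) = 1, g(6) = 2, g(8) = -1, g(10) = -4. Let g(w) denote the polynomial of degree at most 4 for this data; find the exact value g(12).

2

Evaluate each Lagrange basis at w = 12:
L_0(12) = (8)·(6)·(4)·(2)/[(-2)·(-4)·(-6)·(-8)] = 1
L_1(12) = (10)·(6)·(4)·(2)/[(2)·(-2)·(-4)·(-6)] = -5
L_2(12) = (10)·(8)·(4)·(2)/[(4)·(2)·(-2)·(-4)] = 10
L_3(12) = (10)·(8)·(6)·(2)/[(6)·(4)·(2)·(-2)] = -10
L_4(12) = (10)·(8)·(6)·(4)/[(8)·(6)·(4)·(2)] = 5
Sum: (-3)·(1) + 1·(-5) + 2·(10) + (-1)·(-10) + (-4)·(5) = 2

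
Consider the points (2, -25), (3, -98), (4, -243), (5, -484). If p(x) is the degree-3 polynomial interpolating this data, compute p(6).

-845

L_0(6) = (3)·(2)·(1)/[(-1)·(-2)·(-3)] = -1
L_1(6) = (4)·(2)·(1)/[(1)·(-1)·(-2)] = 4
L_2(6) = (4)·(3)·(1)/[(2)·(1)·(-1)] = -6
L_3(6) = (4)·(3)·(2)/[(3)·(2)·(1)] = 4
Sum: (-25)·(-1) + (-98)·(4) + (-243)·(-6) + (-484)·(4) = -845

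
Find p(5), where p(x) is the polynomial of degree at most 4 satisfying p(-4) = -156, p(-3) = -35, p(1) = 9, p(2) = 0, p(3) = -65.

-651

L_0(5) = (8)·(4)·(3)·(2)/[(-1)·(-5)·(-6)·(-7)] = 32/35
L_1(5) = (9)·(4)·(3)·(2)/[(1)·(-4)·(-5)·(-6)] = -9/5
L_2(5) = (9)·(8)·(3)·(2)/[(5)·(4)·(-1)·(-2)] = 54/5
L_3(5) = (9)·(8)·(4)·(2)/[(6)·(5)·(1)·(-1)] = -96/5
L_4(5) = (9)·(8)·(4)·(3)/[(7)·(6)·(2)·(1)] = 72/7
Sum: (-156)·(32/35) + (-35)·(-9/5) + 9·(54/5) + 0 + (-65)·(72/7) = -651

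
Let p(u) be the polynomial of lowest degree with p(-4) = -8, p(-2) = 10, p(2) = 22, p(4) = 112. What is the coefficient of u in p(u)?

L_0(u) = (u + 2)(u - 2)(u - 4) / [-96] = -(1/96)u^3 + (1/24)u^2 + (1/24)u - 1/6
L_1(u) = (u + 4)(u - 2)(u - 4) / [48] = (1/48)u^3 - (1/24)u^2 - (1/3)u + 2/3
L_2(u) = (u + 4)(u + 2)(u - 4) / [-48] = -(1/48)u^3 - (1/24)u^2 + (1/3)u + 2/3
L_3(u) = (u + 4)(u + 2)(u - 2) / [96] = (1/96)u^3 + (1/24)u^2 - (1/24)u - 1/6
p(u) = (-8)·L_0 + 10·L_1 + 22·L_2 + 112·L_3
Only the coefficient of u is needed; take it from each L_i and combine:
(-8)·(1/24) + 10·(-1/3) + 22·(1/3) + 112·(-1/24) = -1

-1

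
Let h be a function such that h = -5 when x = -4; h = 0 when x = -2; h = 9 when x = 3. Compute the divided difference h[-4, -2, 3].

h[-4,-2] = (0 - (-5)) / (-2 - (-4)) = 5/2
h[-2,3] = (9 - 0) / (3 - (-2)) = 9/5
h[-4,-2,3] = (9/5 - 5/2) / (3 - (-4)) = -1/10

-1/10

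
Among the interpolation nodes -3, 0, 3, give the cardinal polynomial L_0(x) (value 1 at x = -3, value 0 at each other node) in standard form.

L_0(x) = (1/18)x^2 - (1/6)x

L_0(x) = x(x - 3) / [(-3)·(-6)]
       = (x^2 - 3x) / (18)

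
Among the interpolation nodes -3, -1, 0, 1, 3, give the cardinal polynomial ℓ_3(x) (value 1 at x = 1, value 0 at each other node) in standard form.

ℓ_3(x) = -(1/16)x^4 - (1/16)x^3 + (9/16)x^2 + (9/16)x

ℓ_3(x) = (x + 3)(x + 1)x(x - 3) / [(4)·(2)·(1)·(-2)]
       = (x^4 + x^3 - 9x^2 - 9x) / (-16)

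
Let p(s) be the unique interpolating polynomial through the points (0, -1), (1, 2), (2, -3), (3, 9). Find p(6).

397

L_0(6) = (5)·(4)·(3)/[(-1)·(-2)·(-3)] = -10
L_1(6) = (6)·(4)·(3)/[(1)·(-1)·(-2)] = 36
L_2(6) = (6)·(5)·(3)/[(2)·(1)·(-1)] = -45
L_3(6) = (6)·(5)·(4)/[(3)·(2)·(1)] = 20
Sum: (-1)·(-10) + 2·(36) + (-3)·(-45) + 9·(20) = 397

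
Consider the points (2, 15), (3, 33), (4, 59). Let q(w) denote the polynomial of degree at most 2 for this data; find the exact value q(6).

Evaluate each Lagrange basis at w = 6:
L_0(6) = (3)·(2)/[(-1)·(-2)] = 3
L_1(6) = (4)·(2)/[(1)·(-1)] = -8
L_2(6) = (4)·(3)/[(2)·(1)] = 6
Sum: 15·(3) + 33·(-8) + 59·(6) = 135

135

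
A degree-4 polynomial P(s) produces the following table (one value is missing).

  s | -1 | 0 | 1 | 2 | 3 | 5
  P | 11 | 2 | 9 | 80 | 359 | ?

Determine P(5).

2597

The 5 known values determine P uniquely (degree ≤ 4).
Evaluate each Lagrange basis at s = 5:
L_0(5) = (5)·(4)·(3)·(2)/[(-1)·(-2)·(-3)·(-4)] = 5
L_1(5) = (6)·(4)·(3)·(2)/[(1)·(-1)·(-2)·(-3)] = -24
L_2(5) = (6)·(5)·(3)·(2)/[(2)·(1)·(-1)·(-2)] = 45
L_3(5) = (6)·(5)·(4)·(2)/[(3)·(2)·(1)·(-1)] = -40
L_4(5) = (6)·(5)·(4)·(3)/[(4)·(3)·(2)·(1)] = 15
Sum: 11·(5) + 2·(-24) + 9·(45) + 80·(-40) + 359·(15) = 2597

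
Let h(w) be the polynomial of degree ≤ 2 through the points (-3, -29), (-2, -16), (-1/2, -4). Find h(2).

-4

L_0(2) = (4)·(5/2)/[(-1)·(-5/2)] = 4
L_1(2) = (5)·(5/2)/[(1)·(-3/2)] = -25/3
L_2(2) = (5)·(4)/[(5/2)·(3/2)] = 16/3
Sum: (-29)·(4) + (-16)·(-25/3) + (-4)·(16/3) = -4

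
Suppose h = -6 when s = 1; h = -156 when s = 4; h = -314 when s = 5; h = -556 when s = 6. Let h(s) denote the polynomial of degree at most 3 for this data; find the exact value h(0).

Evaluate each Lagrange basis at s = 0:
L_0(0) = (-4)·(-5)·(-6)/[(-3)·(-4)·(-5)] = 2
L_1(0) = (-1)·(-5)·(-6)/[(3)·(-1)·(-2)] = -5
L_2(0) = (-1)·(-4)·(-6)/[(4)·(1)·(-1)] = 6
L_3(0) = (-1)·(-4)·(-5)/[(5)·(2)·(1)] = -2
Sum: (-6)·(2) + (-156)·(-5) + (-314)·(6) + (-556)·(-2) = -4

-4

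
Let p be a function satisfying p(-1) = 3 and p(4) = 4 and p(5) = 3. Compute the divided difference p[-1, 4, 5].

-1/5

p[-1,4] = (4 - 3) / (4 - (-1)) = 1/5
p[4,5] = (3 - 4) / (5 - 4) = -1
p[-1,4,5] = (-1 - 1/5) / (5 - (-1)) = -1/5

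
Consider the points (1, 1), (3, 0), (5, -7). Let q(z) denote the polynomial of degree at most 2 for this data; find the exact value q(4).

-11/4

Using Newton's divided-difference form:
q[1,3] = (0 - 1) / (3 - 1) = -1/2
q[3,5] = (-7 - 0) / (5 - 3) = -7/2
q[1,3,5] = (-7/2 - (-1/2)) / (5 - 1) = -3/4
q(4) = 1 + (-1/2)·(3) + (-3/4)·(3)·(1) = -11/4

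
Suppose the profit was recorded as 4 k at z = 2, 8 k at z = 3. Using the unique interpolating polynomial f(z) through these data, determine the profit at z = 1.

0

Evaluate each Lagrange basis at z = 1:
L_0(1) = (-2)/[(-1)] = 2
L_1(1) = (-1)/[(1)] = -1
Sum: 4·(2) + 8·(-1) = 0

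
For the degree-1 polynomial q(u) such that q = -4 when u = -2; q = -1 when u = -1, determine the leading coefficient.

3

The leading coefficient equals the top divided difference q[-2,-1].
q[-2,-1] = (-1 - (-4)) / (-1 - (-2)) = 3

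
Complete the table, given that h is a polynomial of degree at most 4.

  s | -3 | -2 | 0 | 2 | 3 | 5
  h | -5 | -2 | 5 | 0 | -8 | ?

The 5 known values determine h uniquely (degree ≤ 4).
L_0(5) = (7)·(5)·(3)·(2)/[(-1)·(-3)·(-5)·(-6)] = 7/3
L_1(5) = (8)·(5)·(3)·(2)/[(1)·(-2)·(-4)·(-5)] = -6
L_2(5) = (8)·(7)·(3)·(2)/[(3)·(2)·(-2)·(-3)] = 28/3
L_3(5) = (8)·(7)·(5)·(2)/[(5)·(4)·(2)·(-1)] = -14
L_4(5) = (8)·(7)·(5)·(3)/[(6)·(5)·(3)·(1)] = 28/3
Sum: (-5)·(7/3) + (-2)·(-6) + 5·(28/3) + 0 + (-8)·(28/3) = -83/3

-83/3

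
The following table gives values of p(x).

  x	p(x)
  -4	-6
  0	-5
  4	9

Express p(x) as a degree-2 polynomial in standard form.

Newton's divided differences:
p[-4,0] = (-5 - (-6)) / (0 - (-4)) = 1/4
p[0,4] = (9 - (-5)) / (4 - 0) = 7/2
p[-4,0,4] = (7/2 - 1/4) / (4 - (-4)) = 13/32
p(x) = -6 + (1/4)·(x + 4) + (13/32)·(x + 4)x
Expanding: p(x) = (13/32)x^2 + (15/8)x - 5

p(x) = (13/32)x^2 + (15/8)x - 5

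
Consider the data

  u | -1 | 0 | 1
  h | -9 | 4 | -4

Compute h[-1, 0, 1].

h[-1,0] = (4 - (-9)) / (0 - (-1)) = 13
h[0,1] = (-4 - 4) / (1 - 0) = -8
h[-1,0,1] = (-8 - 13) / (1 - (-1)) = -21/2

-21/2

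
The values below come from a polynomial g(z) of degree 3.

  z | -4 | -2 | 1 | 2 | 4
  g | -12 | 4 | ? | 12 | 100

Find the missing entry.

-2

The 4 known values determine g uniquely (degree ≤ 3).
Evaluate each Lagrange basis at z = 1:
L_0(1) = (3)·(-1)·(-3)/[(-2)·(-6)·(-8)] = -3/32
L_1(1) = (5)·(-1)·(-3)/[(2)·(-4)·(-6)] = 5/16
L_2(1) = (5)·(3)·(-3)/[(6)·(4)·(-2)] = 15/16
L_3(1) = (5)·(3)·(-1)/[(8)·(6)·(2)] = -5/32
Sum: (-12)·(-3/32) + 4·(5/16) + 12·(15/16) + 100·(-5/32) = -2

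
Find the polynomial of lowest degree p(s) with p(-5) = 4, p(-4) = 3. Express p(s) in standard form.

Build the Lagrange basis polynomials:
L_0(s) = (s + 4) / [-1] = -s - 4
L_1(s) = (s + 5) / [1] = s + 5
p(s) = 4·L_0 + 3·L_1
  4·L_0(s) = -4s - 16
  3·L_1(s) = 3s + 15
Adding term by term: -s - 1

p(s) = -s - 1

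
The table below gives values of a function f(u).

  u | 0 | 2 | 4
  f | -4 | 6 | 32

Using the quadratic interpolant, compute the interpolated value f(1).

-1

L_0(1) = (-1)·(-3)/[(-2)·(-4)] = 3/8
L_1(1) = (1)·(-3)/[(2)·(-2)] = 3/4
L_2(1) = (1)·(-1)/[(4)·(2)] = -1/8
Sum: (-4)·(3/8) + 6·(3/4) + 32·(-1/8) = -1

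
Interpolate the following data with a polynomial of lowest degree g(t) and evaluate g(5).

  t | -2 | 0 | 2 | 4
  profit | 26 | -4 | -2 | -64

-149

Evaluate each Lagrange basis at t = 5:
L_0(5) = (5)·(3)·(1)/[(-2)·(-4)·(-6)] = -5/16
L_1(5) = (7)·(3)·(1)/[(2)·(-2)·(-4)] = 21/16
L_2(5) = (7)·(5)·(1)/[(4)·(2)·(-2)] = -35/16
L_3(5) = (7)·(5)·(3)/[(6)·(4)·(2)] = 35/16
Sum: 26·(-5/16) + (-4)·(21/16) + (-2)·(-35/16) + (-64)·(35/16) = -149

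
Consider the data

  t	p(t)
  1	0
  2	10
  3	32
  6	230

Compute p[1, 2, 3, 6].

1

p[1,2] = (10 - 0) / (2 - 1) = 10
p[2,3] = (32 - 10) / (3 - 2) = 22
p[3,6] = (230 - 32) / (6 - 3) = 66
p[1,2,3] = (22 - 10) / (3 - 1) = 6
p[2,3,6] = (66 - 22) / (6 - 2) = 11
p[1,2,3,6] = (11 - 6) / (6 - 1) = 1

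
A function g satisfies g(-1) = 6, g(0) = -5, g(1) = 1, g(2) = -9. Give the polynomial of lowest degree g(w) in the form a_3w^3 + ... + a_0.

L_0(w) = w(w - 1)(w - 2) / [-6] = -(1/6)w^3 + (1/2)w^2 - (1/3)w
L_1(w) = (w + 1)(w - 1)(w - 2) / [2] = (1/2)w^3 - w^2 - (1/2)w + 1
L_2(w) = (w + 1)w(w - 2) / [-2] = -(1/2)w^3 + (1/2)w^2 + w
L_3(w) = (w + 1)w(w - 1) / [6] = (1/6)w^3 - (1/6)w
g(w) = 6·L_0 + (-5)·L_1 + 1·L_2 + (-9)·L_3
  6·L_0(w) = -w^3 + 3w^2 - 2w
  (-5)·L_1(w) = -(5/2)w^3 + 5w^2 + (5/2)w - 5
  1·L_2(w) = -(1/2)w^3 + (1/2)w^2 + w
  (-9)·L_3(w) = -(3/2)w^3 + (3/2)w
Adding term by term: -(11/2)w^3 + (17/2)w^2 + 3w - 5

g(w) = -(11/2)w^3 + (17/2)w^2 + 3w - 5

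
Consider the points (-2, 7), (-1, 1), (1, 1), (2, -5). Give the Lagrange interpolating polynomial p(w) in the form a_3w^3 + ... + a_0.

p(w) = -w^3 + w + 1

Build the Lagrange basis polynomials:
L_0(w) = (w + 1)(w - 1)(w - 2) / [-12] = -(1/12)w^3 + (1/6)w^2 + (1/12)w - 1/6
L_1(w) = (w + 2)(w - 1)(w - 2) / [6] = (1/6)w^3 - (1/6)w^2 - (2/3)w + 2/3
L_2(w) = (w + 2)(w + 1)(w - 2) / [-6] = -(1/6)w^3 - (1/6)w^2 + (2/3)w + 2/3
L_3(w) = (w + 2)(w + 1)(w - 1) / [12] = (1/12)w^3 + (1/6)w^2 - (1/12)w - 1/6
p(w) = 7·L_0 + 1·L_1 + 1·L_2 + (-5)·L_3
  7·L_0(w) = -(7/12)w^3 + (7/6)w^2 + (7/12)w - 7/6
  1·L_1(w) = (1/6)w^3 - (1/6)w^2 - (2/3)w + 2/3
  1·L_2(w) = -(1/6)w^3 - (1/6)w^2 + (2/3)w + 2/3
  (-5)·L_3(w) = -(5/12)w^3 - (5/6)w^2 + (5/12)w + 5/6
Adding term by term: -w^3 + w + 1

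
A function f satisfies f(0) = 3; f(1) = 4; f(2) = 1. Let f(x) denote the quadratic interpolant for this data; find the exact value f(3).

L_0(3) = (2)·(1)/[(-1)·(-2)] = 1
L_1(3) = (3)·(1)/[(1)·(-1)] = -3
L_2(3) = (3)·(2)/[(2)·(1)] = 3
Sum: 3·(1) + 4·(-3) + 1·(3) = -6

-6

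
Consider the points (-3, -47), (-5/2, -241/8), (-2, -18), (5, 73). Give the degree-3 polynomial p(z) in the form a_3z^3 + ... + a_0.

L_0(z) = (z + 5/2)(z + 2)(z - 5) / [-4] = -(1/4)z^3 + (1/8)z^2 + (35/8)z + 25/4
L_1(z) = (z + 3)(z + 2)(z - 5) / [15/8] = (8/15)z^3 - (152/15)z - 16
L_2(z) = (z + 3)(z + 5/2)(z - 5) / [-7/2] = -(2/7)z^3 - (1/7)z^2 + (40/7)z + 75/7
L_3(z) = (z + 3)(z + 5/2)(z + 2) / [420] = (1/420)z^3 + (1/56)z^2 + (37/840)z + 1/28
p(z) = (-47)·L_0 + (-241/8)·L_1 + (-18)·L_2 + 73·L_3
  (-47)·L_0(z) = (47/4)z^3 - (47/8)z^2 - (1645/8)z - 1175/4
  (-241/8)·L_1(z) = -(241/15)z^3 + (4579/15)z + 482
  (-18)·L_2(z) = (36/7)z^3 + (18/7)z^2 - (720/7)z - 1350/7
  73·L_3(z) = (73/420)z^3 + (73/56)z^2 + (2701/840)z + 73/28
Adding term by term: z^3 - 2z^2 - 2

p(z) = z^3 - 2z^2 - 2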